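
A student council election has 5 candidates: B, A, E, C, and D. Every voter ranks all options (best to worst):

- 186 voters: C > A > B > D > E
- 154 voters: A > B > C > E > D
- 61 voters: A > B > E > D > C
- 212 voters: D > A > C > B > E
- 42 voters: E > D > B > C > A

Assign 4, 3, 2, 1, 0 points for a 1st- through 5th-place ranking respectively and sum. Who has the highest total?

A

B: 186·2 + 154·3 + 61·3 + 212·1 + 42·2 = 1313
A: 186·3 + 154·4 + 61·4 + 212·3 + 42·0 = 2054
E: 186·0 + 154·1 + 61·2 + 212·0 + 42·4 = 444
C: 186·4 + 154·2 + 61·0 + 212·2 + 42·1 = 1518
D: 186·1 + 154·0 + 61·1 + 212·4 + 42·3 = 1221
A has the highest Borda score (2054).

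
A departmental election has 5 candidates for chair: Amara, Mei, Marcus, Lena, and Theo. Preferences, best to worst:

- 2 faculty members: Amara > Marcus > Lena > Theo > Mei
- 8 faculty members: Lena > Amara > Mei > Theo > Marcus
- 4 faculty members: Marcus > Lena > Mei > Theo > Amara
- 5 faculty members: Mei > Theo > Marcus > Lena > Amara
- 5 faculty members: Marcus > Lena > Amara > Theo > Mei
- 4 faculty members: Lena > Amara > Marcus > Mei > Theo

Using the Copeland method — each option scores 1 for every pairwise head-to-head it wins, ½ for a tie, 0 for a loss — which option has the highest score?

Marcus

Amara: beats Mei and Theo; ties Marcus; loses to Lena → score 2.5.
Mei: beats Theo; loses to Amara, Marcus, and Lena → score 1.
Marcus: beats Mei, Lena, and Theo; ties Amara → score 3.5.
Lena: beats Amara, Mei, and Theo; loses to Marcus → score 3.
Theo: loses to Amara, Mei, Marcus, and Lena → score 0.
Marcus has the best pairwise record.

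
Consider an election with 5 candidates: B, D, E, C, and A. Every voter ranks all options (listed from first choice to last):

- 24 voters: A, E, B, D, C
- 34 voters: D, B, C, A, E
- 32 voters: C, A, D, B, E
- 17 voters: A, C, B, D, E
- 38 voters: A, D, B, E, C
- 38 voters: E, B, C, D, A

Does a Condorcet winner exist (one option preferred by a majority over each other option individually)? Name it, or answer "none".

Checking pairwise contests:
D beats B 104–79.
A beats D 111–72.
B beats E 121–62.
B beats C 134–49.
C beats A 104–79.
Every option loses at least one head-to-head, so there is no Condorcet winner.

none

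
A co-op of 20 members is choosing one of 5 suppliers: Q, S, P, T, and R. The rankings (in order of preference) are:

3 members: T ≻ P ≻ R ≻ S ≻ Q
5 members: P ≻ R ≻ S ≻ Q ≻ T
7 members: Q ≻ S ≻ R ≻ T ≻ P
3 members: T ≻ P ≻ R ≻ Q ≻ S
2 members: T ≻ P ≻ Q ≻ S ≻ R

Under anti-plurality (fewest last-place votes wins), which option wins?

R

Last-place votes: Q 3, S 3, P 7, T 5, R 2.
R is ranked last by the fewest voters, so R wins.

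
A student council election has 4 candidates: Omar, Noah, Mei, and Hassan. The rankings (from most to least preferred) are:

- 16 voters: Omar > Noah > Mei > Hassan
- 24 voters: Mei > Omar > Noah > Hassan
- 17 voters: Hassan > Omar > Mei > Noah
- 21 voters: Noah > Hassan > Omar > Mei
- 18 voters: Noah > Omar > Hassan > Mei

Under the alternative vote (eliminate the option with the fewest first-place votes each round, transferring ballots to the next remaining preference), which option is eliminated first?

Round 1: Omar 16, Noah 39, Mei 24, Hassan 17. Eliminate Omar.

Omar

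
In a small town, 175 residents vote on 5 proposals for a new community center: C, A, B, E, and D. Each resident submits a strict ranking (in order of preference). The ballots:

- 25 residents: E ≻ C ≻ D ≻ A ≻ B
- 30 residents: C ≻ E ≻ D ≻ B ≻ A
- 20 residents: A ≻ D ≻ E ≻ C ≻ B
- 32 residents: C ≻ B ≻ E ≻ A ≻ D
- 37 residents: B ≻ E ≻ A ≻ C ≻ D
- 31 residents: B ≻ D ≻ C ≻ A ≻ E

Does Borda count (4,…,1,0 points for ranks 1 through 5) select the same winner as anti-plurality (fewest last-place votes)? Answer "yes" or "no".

yes

Borda — scores: C 442, A 242, B 398, E 405, D 263. Winner: C.
Anti-plurality — last-place votes: C 0, A 30, B 45, E 31, D 69. Winner: C.
The two methods agree.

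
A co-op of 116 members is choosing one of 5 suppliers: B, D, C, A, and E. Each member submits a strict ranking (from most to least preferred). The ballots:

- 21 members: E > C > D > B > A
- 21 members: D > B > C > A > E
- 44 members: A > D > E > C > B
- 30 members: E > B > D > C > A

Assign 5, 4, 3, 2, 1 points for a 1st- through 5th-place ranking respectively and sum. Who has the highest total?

D

B: 21·2 + 21·4 + 44·1 + 30·4 = 290
D: 21·3 + 21·5 + 44·4 + 30·3 = 434
C: 21·4 + 21·3 + 44·2 + 30·2 = 295
A: 21·1 + 21·2 + 44·5 + 30·1 = 313
E: 21·5 + 21·1 + 44·3 + 30·5 = 408
D has the highest Borda score (434).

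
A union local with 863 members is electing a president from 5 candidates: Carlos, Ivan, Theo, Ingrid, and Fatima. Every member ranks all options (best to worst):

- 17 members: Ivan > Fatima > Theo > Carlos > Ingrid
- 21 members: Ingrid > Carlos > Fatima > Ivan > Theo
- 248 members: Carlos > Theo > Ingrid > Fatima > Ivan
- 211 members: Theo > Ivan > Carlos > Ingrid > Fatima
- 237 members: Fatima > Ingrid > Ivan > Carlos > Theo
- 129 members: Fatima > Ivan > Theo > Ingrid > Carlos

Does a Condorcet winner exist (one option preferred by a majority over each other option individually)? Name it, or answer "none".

none

Checking pairwise contests:
Ivan beats Carlos 594–269.
Theo beats Ivan 459–404.
Carlos beats Theo 506–357.
Carlos beats Ingrid 476–387.
Carlos beats Fatima 480–383.
Every option loses at least one head-to-head, so there is no Condorcet winner.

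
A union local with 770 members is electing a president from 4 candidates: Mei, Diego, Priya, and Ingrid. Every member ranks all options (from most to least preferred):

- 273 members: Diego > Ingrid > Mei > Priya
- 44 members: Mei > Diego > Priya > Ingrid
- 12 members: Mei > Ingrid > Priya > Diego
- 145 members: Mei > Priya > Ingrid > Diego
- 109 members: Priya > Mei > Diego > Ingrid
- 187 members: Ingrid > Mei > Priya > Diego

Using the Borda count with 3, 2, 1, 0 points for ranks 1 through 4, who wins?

Mei

Mei: 273·1 + 44·3 + 12·3 + 145·3 + 109·2 + 187·2 = 1468
Diego: 273·3 + 44·2 + 12·0 + 145·0 + 109·1 + 187·0 = 1016
Priya: 273·0 + 44·1 + 12·1 + 145·2 + 109·3 + 187·1 = 860
Ingrid: 273·2 + 44·0 + 12·2 + 145·1 + 109·0 + 187·3 = 1276
Mei has the highest Borda score (1468).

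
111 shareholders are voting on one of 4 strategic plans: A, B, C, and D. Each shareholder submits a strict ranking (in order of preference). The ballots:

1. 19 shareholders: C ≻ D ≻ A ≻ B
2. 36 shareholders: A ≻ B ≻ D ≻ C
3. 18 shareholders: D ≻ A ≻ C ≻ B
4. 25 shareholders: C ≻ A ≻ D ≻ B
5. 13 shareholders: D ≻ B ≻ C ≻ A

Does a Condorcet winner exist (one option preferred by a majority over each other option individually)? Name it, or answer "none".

none

Checking pairwise contests:
C beats A 57–54.
A beats B 98–13.
D beats C 67–44.
A beats D 61–50.
Every option loses at least one head-to-head, so there is no Condorcet winner.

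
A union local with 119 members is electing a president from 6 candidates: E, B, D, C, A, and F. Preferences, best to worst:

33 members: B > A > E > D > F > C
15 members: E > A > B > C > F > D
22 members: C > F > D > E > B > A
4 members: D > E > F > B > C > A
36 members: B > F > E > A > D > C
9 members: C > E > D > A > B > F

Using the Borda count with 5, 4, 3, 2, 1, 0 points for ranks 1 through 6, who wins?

B

E: 33·3 + 15·5 + 22·2 + 4·4 + 36·3 + 9·4 = 378
B: 33·5 + 15·3 + 22·1 + 4·2 + 36·5 + 9·1 = 429
D: 33·2 + 15·0 + 22·3 + 4·5 + 36·1 + 9·3 = 215
C: 33·0 + 15·2 + 22·5 + 4·1 + 36·0 + 9·5 = 189
A: 33·4 + 15·4 + 22·0 + 4·0 + 36·2 + 9·2 = 282
F: 33·1 + 15·1 + 22·4 + 4·3 + 36·4 + 9·0 = 292
B has the highest Borda score (429).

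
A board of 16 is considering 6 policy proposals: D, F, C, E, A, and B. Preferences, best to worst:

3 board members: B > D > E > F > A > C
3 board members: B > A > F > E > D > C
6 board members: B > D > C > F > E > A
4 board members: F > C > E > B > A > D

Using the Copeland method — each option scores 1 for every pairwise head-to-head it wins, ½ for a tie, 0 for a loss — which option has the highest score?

B

D: beats F, C, E, and A; loses to B → score 4.
F: beats C, E, and A; loses to D and B → score 3.
C: beats E and A; loses to D, F, and B → score 2.
E: beats A; loses to D, F, C, and B → score 1.
A: loses to D, F, C, E, and B → score 0.
B: beats D, F, C, E, and A → score 5.
B has the best pairwise record.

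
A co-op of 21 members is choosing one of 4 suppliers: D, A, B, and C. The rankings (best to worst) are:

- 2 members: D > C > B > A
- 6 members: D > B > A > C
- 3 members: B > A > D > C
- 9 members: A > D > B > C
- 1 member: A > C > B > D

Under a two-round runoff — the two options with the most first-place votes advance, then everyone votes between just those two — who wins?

A

Round 1 first-place votes: D 8, A 10, B 3, C 0.
A and D advance.
Runoff: A is preferred to D by 13 voters; D by 8.
A wins the runoff.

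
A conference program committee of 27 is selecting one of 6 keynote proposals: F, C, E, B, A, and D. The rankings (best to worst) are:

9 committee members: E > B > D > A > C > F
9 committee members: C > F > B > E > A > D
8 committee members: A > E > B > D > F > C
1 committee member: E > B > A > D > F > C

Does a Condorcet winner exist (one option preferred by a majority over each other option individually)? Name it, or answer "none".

E

E vs F: 18–9 for E.
E vs C: 18–9 for E.
E vs B: 18–9 for E.
E vs A: 19–8 for E.
E vs D: 27–0 for E.
E beats every other option head-to-head.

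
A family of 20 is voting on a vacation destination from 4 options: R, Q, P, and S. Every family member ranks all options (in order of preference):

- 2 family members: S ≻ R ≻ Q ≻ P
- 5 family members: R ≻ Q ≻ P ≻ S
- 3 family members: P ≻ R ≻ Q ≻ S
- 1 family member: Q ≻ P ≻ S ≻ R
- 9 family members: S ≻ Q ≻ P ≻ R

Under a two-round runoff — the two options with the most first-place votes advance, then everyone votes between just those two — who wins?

Round 1 first-place votes: R 5, Q 1, P 3, S 11.
S and R advance.
Runoff: S is preferred to R by 12 voters; R by 8.
S wins the runoff.

S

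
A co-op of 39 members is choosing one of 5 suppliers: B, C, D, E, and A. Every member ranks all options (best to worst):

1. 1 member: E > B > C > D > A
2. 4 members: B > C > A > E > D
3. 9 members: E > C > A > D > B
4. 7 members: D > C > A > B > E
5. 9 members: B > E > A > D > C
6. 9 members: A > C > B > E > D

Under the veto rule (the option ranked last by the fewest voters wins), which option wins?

Last-place votes: B 9, C 9, D 13, E 7, A 1.
A is ranked last by the fewest voters, so A wins.

A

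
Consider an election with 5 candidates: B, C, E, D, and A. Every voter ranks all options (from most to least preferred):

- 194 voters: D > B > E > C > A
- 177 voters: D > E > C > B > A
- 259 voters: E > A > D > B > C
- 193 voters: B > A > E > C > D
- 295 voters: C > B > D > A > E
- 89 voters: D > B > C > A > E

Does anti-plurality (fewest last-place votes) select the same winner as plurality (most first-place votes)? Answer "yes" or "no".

no

Anti-plurality — last-place votes: B 0, C 259, E 384, D 193, A 371. Winner: B.
Plurality — first-place votes: B 193, C 295, E 259, D 460, A 0. Winner: D.
The two methods disagree.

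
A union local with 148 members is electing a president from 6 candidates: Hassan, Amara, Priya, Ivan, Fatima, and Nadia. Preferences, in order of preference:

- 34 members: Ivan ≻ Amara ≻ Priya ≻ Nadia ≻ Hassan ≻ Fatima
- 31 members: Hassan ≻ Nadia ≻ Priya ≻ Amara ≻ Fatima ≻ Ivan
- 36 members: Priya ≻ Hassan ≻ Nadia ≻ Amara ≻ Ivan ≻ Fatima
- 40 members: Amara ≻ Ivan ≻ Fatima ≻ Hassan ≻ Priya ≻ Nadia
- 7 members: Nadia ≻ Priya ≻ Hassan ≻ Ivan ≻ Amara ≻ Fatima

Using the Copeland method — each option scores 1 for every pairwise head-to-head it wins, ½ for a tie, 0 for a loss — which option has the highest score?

Priya

Hassan: beats Fatima and Nadia; ties Amara and Ivan; loses to Priya → score 3.
Amara: beats Ivan and Fatima; ties Hassan, Priya, and Nadia → score 3.5.
Priya: beats Hassan, Fatima, and Nadia; ties Amara and Ivan → score 4.
Ivan: beats Fatima; ties Hassan, Priya, and Nadia; loses to Amara → score 2.5.
Fatima: loses to Hassan, Amara, Priya, Ivan, and Nadia → score 0.
Nadia: beats Fatima; ties Amara and Ivan; loses to Hassan and Priya → score 2.
Priya has the best pairwise record.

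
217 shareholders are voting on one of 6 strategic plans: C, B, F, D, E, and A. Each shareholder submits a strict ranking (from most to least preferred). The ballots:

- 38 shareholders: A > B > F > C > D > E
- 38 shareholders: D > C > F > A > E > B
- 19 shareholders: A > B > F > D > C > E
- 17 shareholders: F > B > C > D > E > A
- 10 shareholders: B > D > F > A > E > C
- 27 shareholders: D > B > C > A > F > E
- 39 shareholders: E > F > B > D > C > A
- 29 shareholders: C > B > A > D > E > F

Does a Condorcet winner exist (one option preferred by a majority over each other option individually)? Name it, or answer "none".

B

B vs C: 150–67 for B.
B vs F: 123–94 for B.
B vs D: 152–65 for B.
B vs E: 140–77 for B.
B vs A: 122–95 for B.
B beats every other option head-to-head.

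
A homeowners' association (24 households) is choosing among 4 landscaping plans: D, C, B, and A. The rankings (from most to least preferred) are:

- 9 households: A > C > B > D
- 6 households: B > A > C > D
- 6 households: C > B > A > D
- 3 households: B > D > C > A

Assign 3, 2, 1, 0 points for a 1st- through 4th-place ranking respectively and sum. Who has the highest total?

D: 9·0 + 6·0 + 6·0 + 3·2 = 6
C: 9·2 + 6·1 + 6·3 + 3·1 = 45
B: 9·1 + 6·3 + 6·2 + 3·3 = 48
A: 9·3 + 6·2 + 6·1 + 3·0 = 45
B has the highest Borda score (48).

B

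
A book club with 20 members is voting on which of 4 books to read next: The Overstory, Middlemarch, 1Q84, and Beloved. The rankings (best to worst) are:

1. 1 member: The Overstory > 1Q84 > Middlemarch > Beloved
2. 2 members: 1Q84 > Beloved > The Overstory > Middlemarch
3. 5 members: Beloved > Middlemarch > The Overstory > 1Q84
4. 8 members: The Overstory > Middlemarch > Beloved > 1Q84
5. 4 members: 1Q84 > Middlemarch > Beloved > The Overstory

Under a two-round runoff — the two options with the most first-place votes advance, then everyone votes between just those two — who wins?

The Overstory

Round 1 first-place votes: The Overstory 9, Middlemarch 0, 1Q84 6, Beloved 5.
The Overstory and 1Q84 advance.
Runoff: The Overstory is preferred to 1Q84 by 14 voters; 1Q84 by 6.
The Overstory wins the runoff.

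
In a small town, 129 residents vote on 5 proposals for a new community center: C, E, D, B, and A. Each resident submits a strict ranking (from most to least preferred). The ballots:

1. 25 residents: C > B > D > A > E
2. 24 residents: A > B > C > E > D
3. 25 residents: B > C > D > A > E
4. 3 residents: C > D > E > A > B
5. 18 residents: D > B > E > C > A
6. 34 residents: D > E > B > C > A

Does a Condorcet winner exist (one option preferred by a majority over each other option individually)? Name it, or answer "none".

B

B vs C: 101–28 for B.
B vs E: 92–37 for B.
B vs D: 74–55 for B.
B vs A: 102–27 for B.
B beats every other option head-to-head.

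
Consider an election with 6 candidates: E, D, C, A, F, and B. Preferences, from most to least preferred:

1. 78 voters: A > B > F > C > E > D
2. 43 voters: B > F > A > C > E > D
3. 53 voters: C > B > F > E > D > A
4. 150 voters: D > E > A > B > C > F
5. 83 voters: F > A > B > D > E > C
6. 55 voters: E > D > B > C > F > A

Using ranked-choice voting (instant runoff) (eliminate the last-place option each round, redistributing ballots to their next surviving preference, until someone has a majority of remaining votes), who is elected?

F

Round 1: E 55, D 150, C 53, A 78, F 83, B 43. Eliminate B.
Round 2: E 55, D 150, C 53, A 78, F 126. Eliminate C.
Round 3: E 55, D 150, A 78, F 179. Eliminate E.
Round 4: D 205, A 78, F 179. Eliminate A.
Round 5: D 205, F 257. F has a majority.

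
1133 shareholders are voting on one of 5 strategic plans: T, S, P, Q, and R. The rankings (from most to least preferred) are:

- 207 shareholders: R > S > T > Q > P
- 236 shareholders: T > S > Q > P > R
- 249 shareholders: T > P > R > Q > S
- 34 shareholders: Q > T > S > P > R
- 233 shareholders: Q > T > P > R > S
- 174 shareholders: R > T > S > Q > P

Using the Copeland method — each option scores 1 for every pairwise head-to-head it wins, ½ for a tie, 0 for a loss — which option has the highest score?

T

T: beats S, P, Q, and R → score 4.
S: beats P and Q; loses to T and R → score 2.
P: beats R; loses to T, S, and Q → score 1.
Q: beats P; loses to T, S, and R → score 1.
R: beats S and Q; loses to T and P → score 2.
T has the best pairwise record.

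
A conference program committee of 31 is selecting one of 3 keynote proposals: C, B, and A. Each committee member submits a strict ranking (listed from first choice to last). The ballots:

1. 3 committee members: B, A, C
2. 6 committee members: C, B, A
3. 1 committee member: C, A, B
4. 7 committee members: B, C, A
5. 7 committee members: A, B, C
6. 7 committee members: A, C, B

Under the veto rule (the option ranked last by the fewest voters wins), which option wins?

Last-place votes: C 10, B 8, A 13.
B is ranked last by the fewest voters, so B wins.

B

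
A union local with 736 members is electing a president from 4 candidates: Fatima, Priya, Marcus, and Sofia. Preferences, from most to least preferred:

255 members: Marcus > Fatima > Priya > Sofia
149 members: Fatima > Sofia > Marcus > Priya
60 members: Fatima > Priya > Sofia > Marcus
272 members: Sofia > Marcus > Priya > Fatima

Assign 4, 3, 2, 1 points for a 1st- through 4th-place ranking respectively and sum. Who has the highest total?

Fatima: 255·3 + 149·4 + 60·4 + 272·1 = 1873
Priya: 255·2 + 149·1 + 60·3 + 272·2 = 1383
Marcus: 255·4 + 149·2 + 60·1 + 272·3 = 2194
Sofia: 255·1 + 149·3 + 60·2 + 272·4 = 1910
Marcus has the highest Borda score (2194).

Marcus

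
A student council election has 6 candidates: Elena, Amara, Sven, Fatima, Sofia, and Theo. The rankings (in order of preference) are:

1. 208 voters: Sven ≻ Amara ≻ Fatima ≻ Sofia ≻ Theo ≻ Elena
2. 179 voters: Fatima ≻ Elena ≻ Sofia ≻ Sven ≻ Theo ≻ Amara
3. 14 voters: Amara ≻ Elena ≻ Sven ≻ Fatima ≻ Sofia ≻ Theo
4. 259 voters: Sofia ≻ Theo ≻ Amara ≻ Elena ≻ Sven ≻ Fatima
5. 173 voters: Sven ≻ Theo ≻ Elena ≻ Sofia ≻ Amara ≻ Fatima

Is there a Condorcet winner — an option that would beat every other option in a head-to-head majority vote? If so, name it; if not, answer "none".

Sofia vs Elena: 467–366 for Sofia.
Sofia vs Amara: 611–222 for Sofia.
Sofia vs Sven: 438–395 for Sofia.
Sofia vs Fatima: 432–401 for Sofia.
Sofia vs Theo: 660–173 for Sofia.
Sofia beats every other option head-to-head.

Sofia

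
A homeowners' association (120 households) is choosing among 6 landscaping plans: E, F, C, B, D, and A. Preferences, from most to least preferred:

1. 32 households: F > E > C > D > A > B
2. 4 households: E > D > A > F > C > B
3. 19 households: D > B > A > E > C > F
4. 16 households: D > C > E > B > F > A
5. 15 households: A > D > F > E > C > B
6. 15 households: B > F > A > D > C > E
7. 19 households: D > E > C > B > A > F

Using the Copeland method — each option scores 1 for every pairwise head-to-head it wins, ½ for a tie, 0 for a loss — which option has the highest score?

D

E: beats C, B, and A; loses to F and D → score 3.
F: beats E, C, and A; loses to B and D → score 3.
C: beats B and A; loses to E, F, and D → score 2.
B: beats F and A; loses to E, C, and D → score 2.
D: beats E, F, C, B, and A → score 5.
A: loses to E, F, C, B, and D → score 0.
D has the best pairwise record.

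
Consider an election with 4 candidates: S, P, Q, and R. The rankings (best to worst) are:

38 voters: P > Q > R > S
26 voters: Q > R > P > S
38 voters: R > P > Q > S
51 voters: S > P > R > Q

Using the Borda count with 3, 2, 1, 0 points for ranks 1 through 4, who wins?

S: 38·0 + 26·0 + 38·0 + 51·3 = 153
P: 38·3 + 26·1 + 38·2 + 51·2 = 318
Q: 38·2 + 26·3 + 38·1 + 51·0 = 192
R: 38·1 + 26·2 + 38·3 + 51·1 = 255
P has the highest Borda score (318).

P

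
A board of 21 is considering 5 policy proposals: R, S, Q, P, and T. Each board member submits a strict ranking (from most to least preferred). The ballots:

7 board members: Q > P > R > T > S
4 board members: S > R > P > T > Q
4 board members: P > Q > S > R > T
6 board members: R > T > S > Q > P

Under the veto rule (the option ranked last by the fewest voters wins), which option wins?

R

Last-place votes: R 0, S 7, Q 4, P 6, T 4.
R is ranked last by the fewest voters, so R wins.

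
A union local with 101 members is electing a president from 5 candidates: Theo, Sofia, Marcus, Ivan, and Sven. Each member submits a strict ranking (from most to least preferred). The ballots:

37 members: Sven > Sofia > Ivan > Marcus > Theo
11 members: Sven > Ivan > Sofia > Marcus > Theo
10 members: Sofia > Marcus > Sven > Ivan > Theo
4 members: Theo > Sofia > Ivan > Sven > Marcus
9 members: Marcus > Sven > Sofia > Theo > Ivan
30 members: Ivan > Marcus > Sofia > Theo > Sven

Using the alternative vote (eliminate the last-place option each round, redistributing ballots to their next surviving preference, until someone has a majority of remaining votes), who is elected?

Sven

Round 1: Theo 4, Sofia 10, Marcus 9, Ivan 30, Sven 48. Eliminate Theo.
Round 2: Sofia 14, Marcus 9, Ivan 30, Sven 48. Eliminate Marcus.
Round 3: Sofia 14, Ivan 30, Sven 57. Sven has a majority.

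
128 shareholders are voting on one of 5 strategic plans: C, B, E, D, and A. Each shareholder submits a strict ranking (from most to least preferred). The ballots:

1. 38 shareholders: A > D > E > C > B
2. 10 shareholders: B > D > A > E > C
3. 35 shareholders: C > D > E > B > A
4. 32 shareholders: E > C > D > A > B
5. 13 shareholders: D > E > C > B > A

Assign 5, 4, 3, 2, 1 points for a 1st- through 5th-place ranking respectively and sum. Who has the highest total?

C: 38·2 + 10·1 + 35·5 + 32·4 + 13·3 = 428
B: 38·1 + 10·5 + 35·2 + 32·1 + 13·2 = 216
E: 38·3 + 10·2 + 35·3 + 32·5 + 13·4 = 451
D: 38·4 + 10·4 + 35·4 + 32·3 + 13·5 = 493
A: 38·5 + 10·3 + 35·1 + 32·2 + 13·1 = 332
D has the highest Borda score (493).

D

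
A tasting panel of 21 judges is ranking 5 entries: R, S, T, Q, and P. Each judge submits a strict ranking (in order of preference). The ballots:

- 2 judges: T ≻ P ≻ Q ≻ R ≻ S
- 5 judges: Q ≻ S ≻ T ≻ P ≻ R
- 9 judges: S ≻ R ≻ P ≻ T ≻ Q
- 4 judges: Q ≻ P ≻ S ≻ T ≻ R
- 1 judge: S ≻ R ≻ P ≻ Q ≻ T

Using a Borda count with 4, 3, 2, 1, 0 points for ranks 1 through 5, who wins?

S

R: 2·1 + 5·0 + 9·3 + 4·0 + 1·3 = 32
S: 2·0 + 5·3 + 9·4 + 4·2 + 1·4 = 63
T: 2·4 + 5·2 + 9·1 + 4·1 + 1·0 = 31
Q: 2·2 + 5·4 + 9·0 + 4·4 + 1·1 = 41
P: 2·3 + 5·1 + 9·2 + 4·3 + 1·2 = 43
S has the highest Borda score (63).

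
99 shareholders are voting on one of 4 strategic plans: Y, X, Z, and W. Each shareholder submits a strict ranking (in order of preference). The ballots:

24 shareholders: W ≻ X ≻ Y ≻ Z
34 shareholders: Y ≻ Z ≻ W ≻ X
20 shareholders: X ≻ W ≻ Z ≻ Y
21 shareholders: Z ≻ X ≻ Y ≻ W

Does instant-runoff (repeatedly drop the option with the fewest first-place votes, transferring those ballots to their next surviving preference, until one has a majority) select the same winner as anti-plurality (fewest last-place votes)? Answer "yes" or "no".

Instant-runoff — R1 Y 34, X 20, Z 21, W 24 (X out); R2 Y 34, Z 21, W 44 (Z out); R3 Y 55, W 44 (Y winner). Winner: Y.
Anti-plurality — last-place votes: Y 20, X 34, Z 24, W 21. Winner: Y.
The two methods agree.

yes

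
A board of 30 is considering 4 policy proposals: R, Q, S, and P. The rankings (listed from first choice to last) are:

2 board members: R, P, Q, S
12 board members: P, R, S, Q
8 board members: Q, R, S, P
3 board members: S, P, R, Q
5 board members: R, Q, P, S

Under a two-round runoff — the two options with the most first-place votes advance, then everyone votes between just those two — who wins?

Round 1 first-place votes: R 7, Q 8, S 3, P 12.
P and Q advance.
Runoff: P is preferred to Q by 17 voters; Q by 13.
P wins the runoff.

P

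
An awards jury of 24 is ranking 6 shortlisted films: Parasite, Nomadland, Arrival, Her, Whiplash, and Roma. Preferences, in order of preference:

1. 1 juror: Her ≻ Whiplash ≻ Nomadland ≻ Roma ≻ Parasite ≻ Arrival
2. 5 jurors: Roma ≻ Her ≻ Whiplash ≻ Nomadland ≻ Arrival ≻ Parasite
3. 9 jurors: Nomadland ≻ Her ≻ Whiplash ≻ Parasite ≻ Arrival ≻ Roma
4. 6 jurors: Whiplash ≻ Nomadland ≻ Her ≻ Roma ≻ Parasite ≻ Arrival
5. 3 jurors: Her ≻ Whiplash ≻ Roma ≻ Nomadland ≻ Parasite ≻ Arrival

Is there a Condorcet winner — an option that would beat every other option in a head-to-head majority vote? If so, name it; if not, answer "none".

none

Checking pairwise contests:
Nomadland beats Parasite 24–0.
Whiplash beats Nomadland 15–9.
Parasite beats Arrival 19–5.
Nomadland beats Her 15–9.
Her beats Whiplash 18–6.
Nomadland beats Roma 16–8.
Every option loses at least one head-to-head, so there is no Condorcet winner.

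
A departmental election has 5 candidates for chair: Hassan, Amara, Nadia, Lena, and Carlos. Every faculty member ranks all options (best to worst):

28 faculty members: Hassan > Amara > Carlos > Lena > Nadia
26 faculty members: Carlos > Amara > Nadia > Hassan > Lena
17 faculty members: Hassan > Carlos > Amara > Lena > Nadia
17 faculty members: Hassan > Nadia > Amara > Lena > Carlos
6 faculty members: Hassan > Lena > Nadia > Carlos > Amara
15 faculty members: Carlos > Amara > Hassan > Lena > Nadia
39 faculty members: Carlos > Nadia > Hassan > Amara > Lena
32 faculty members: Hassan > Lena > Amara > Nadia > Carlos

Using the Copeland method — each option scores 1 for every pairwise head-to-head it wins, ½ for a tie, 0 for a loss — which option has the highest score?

Hassan

Hassan: beats Amara, Nadia, Lena, and Carlos → score 4.
Amara: beats Nadia and Lena; loses to Hassan and Carlos → score 2.
Nadia: loses to Hassan, Amara, Lena, and Carlos → score 0.
Lena: beats Nadia; loses to Hassan, Amara, and Carlos → score 1.
Carlos: beats Amara, Nadia, and Lena; loses to Hassan → score 3.
Hassan has the best pairwise record.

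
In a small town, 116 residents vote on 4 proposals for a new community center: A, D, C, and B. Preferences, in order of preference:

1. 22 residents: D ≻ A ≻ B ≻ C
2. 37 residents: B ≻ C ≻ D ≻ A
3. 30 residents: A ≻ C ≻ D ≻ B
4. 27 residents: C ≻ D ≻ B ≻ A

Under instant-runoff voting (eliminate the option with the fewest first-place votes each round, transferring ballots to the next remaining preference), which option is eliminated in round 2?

Round 1: A 30, D 22, C 27, B 37. Eliminate D.
Round 2: A 52, C 27, B 37. Eliminate C.

C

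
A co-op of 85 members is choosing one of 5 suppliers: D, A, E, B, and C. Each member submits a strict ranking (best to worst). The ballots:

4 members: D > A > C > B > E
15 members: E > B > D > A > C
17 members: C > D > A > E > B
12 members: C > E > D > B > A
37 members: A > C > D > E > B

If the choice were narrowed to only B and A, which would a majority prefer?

Voters preferring B to A: 27; preferring A to B: 58.
A wins the head-to-head.

A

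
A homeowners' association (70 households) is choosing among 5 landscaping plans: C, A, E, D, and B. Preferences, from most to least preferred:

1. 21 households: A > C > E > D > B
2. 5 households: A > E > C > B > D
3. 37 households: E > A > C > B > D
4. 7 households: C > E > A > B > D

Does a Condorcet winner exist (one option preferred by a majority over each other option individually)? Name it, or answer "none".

E vs C: 42–28 for E.
E vs A: 44–26 for E.
E vs D: 70–0 for E.
E vs B: 70–0 for E.
E beats every other option head-to-head.

E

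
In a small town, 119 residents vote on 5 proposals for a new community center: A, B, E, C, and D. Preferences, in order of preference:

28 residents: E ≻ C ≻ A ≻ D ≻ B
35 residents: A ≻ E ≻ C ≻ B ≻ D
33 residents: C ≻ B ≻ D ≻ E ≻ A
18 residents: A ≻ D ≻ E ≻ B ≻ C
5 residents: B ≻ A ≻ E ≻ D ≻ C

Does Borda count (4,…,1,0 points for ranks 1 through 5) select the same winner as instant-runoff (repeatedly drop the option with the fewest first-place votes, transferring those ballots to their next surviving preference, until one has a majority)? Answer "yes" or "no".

no

Borda — scores: A 283, B 172, E 296, C 286, D 153. Winner: E.
Instant-runoff — R1 A 53, B 5, E 28, C 33, D 0 (D out); R2 A 53, B 5, E 28, C 33 (B out); R3 A 58, E 28, C 33 (E out); R4 A 58, C 61 (C winner). Winner: C.
The two methods disagree.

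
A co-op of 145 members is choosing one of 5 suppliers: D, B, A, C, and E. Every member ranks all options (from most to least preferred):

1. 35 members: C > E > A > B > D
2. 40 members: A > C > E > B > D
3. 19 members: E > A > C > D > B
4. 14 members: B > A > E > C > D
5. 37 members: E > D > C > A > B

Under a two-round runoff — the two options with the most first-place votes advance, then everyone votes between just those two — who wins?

Round 1 first-place votes: D 0, B 14, A 40, C 35, E 56.
E and A advance.
Runoff: E is preferred to A by 91 voters; A by 54.
E wins the runoff.

E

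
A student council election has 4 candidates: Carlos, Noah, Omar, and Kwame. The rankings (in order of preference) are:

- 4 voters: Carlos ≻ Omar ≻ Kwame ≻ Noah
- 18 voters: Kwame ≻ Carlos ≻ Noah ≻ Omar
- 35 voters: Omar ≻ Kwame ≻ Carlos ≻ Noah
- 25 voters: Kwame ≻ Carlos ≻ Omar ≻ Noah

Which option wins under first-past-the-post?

First-place votes: Carlos 4, Noah 0, Omar 35, Kwame 43.
Kwame has the most first-place votes.

Kwame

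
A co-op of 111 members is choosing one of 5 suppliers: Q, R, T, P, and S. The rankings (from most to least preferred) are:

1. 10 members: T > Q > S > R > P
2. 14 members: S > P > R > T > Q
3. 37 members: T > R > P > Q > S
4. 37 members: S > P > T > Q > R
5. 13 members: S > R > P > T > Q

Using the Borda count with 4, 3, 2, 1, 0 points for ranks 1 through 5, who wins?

Q: 10·3 + 14·0 + 37·1 + 37·1 + 13·0 = 104
R: 10·1 + 14·2 + 37·3 + 37·0 + 13·3 = 188
T: 10·4 + 14·1 + 37·4 + 37·2 + 13·1 = 289
P: 10·0 + 14·3 + 37·2 + 37·3 + 13·2 = 253
S: 10·2 + 14·4 + 37·0 + 37·4 + 13·4 = 276
T has the highest Borda score (289).

T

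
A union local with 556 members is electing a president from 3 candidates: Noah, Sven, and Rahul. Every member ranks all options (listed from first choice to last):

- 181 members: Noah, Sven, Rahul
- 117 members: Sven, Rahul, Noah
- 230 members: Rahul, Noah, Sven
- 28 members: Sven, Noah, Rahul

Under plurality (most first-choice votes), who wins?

First-place votes: Noah 181, Sven 145, Rahul 230.
Rahul has the most first-place votes.

Rahul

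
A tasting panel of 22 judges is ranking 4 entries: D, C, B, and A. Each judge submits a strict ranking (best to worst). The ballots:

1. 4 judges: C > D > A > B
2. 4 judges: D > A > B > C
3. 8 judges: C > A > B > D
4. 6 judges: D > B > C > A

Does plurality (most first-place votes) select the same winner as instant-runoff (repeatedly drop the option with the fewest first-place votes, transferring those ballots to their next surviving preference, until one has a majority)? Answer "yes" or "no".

yes

Plurality — first-place votes: D 10, C 12, B 0, A 0. Winner: C.
Instant-runoff — R1 D 10, C 12, B 0, A 0 (C winner). Winner: C.
The two methods agree.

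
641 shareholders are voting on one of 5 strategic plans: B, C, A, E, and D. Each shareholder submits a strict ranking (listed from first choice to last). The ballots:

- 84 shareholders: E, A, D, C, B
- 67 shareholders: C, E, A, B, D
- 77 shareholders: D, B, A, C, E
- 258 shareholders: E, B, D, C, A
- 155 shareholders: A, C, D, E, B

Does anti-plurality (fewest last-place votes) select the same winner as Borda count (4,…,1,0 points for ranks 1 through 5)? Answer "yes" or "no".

no

Anti-plurality — last-place votes: B 239, C 0, A 258, E 77, D 67. Winner: C.
Borda — scores: B 1072, C 1152, A 1160, E 1724, D 1302. Winner: E.
The two methods disagree.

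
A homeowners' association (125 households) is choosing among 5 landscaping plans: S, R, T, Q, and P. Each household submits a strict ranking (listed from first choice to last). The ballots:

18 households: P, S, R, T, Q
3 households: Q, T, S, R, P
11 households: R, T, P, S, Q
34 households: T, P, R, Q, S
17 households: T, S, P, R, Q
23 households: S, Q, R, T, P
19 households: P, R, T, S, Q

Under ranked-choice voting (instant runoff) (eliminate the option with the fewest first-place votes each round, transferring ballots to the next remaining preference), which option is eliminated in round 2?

R

Round 1: S 23, R 11, T 51, Q 3, P 37. Eliminate Q.
Round 2: S 23, R 11, T 54, P 37. Eliminate R.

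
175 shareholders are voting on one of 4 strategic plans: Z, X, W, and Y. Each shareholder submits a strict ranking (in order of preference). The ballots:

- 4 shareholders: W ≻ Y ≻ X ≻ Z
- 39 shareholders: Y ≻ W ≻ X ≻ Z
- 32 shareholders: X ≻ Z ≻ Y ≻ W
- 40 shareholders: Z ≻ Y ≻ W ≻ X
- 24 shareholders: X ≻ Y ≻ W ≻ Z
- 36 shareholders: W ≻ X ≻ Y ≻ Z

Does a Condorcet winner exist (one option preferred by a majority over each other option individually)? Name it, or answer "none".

none

Checking pairwise contests:
X beats Z 135–40.
W beats X 119–56.
Y beats W 135–40.
X beats Y 92–83.
Every option loses at least one head-to-head, so there is no Condorcet winner.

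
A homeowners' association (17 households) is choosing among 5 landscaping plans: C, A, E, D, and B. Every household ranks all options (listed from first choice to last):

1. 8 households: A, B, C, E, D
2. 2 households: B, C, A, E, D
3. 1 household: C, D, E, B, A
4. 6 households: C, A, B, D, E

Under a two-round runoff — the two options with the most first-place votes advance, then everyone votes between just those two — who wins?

C

Round 1 first-place votes: C 7, A 8, E 0, D 0, B 2.
A and C advance.
Runoff: A is preferred to C by 8 voters; C by 9.
C wins the runoff.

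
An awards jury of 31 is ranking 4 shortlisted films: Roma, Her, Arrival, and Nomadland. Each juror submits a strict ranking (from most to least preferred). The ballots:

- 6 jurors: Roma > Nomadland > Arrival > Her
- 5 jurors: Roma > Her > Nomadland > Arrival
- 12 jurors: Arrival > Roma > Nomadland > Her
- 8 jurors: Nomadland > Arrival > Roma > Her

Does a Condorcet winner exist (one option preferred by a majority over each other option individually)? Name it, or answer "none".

none

Checking pairwise contests:
Arrival beats Roma 20–11.
Roma beats Her 31–0.
Nomadland beats Arrival 19–12.
Roma beats Nomadland 23–8.
Every option loses at least one head-to-head, so there is no Condorcet winner.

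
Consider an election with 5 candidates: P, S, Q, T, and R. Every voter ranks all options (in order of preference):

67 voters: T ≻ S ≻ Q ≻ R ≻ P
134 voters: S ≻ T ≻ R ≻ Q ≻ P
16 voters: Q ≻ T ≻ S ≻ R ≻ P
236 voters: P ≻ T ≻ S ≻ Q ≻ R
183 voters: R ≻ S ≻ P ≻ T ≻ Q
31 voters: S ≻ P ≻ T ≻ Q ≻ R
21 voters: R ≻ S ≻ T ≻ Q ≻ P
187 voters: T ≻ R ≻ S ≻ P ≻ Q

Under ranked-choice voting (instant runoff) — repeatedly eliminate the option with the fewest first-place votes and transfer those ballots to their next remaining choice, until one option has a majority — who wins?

P

Round 1: P 236, S 165, Q 16, T 254, R 204. Eliminate Q.
Round 2: P 236, S 165, T 270, R 204. Eliminate S.
Round 3: P 267, T 404, R 204. Eliminate R.
Round 4: P 450, T 425. P has a majority.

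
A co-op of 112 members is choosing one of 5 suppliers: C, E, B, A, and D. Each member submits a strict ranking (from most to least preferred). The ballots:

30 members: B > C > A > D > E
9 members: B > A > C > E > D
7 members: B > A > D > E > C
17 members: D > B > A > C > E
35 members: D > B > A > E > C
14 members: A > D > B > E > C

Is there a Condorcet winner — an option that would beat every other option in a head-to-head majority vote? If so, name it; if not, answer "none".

Checking pairwise contests:
B beats C 112–0.
B beats E 112–0.
D beats B 66–46.
B beats A 98–14.
A beats D 60–52.
Every option loses at least one head-to-head, so there is no Condorcet winner.

none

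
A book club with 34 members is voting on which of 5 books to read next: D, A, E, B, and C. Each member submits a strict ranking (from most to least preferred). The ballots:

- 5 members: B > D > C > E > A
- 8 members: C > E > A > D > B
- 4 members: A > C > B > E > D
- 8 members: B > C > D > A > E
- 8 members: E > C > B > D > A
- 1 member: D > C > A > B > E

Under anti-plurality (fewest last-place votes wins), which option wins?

C

Last-place votes: D 4, A 13, E 9, B 8, C 0.
C is ranked last by the fewest voters, so C wins.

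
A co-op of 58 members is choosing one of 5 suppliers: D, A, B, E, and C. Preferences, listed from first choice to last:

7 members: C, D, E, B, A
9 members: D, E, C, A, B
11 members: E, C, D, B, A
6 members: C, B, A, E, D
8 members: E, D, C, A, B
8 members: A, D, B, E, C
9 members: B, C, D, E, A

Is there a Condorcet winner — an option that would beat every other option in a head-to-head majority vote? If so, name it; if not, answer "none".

none

Checking pairwise contests:
C beats D 33–25.
D beats A 44–14.
D beats B 43–15.
D beats E 33–25.
E beats C 36–22.
Every option loses at least one head-to-head, so there is no Condorcet winner.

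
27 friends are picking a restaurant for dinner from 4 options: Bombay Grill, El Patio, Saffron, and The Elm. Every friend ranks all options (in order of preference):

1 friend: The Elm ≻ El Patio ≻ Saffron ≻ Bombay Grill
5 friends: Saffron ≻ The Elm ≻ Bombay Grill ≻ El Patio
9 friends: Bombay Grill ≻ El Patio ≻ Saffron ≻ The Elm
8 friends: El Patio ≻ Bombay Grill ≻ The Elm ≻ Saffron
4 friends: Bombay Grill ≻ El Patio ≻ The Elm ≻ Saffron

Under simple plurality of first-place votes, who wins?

First-place votes: Bombay Grill 13, El Patio 8, Saffron 5, The Elm 1.
Bombay Grill has the most first-place votes.

Bombay Grill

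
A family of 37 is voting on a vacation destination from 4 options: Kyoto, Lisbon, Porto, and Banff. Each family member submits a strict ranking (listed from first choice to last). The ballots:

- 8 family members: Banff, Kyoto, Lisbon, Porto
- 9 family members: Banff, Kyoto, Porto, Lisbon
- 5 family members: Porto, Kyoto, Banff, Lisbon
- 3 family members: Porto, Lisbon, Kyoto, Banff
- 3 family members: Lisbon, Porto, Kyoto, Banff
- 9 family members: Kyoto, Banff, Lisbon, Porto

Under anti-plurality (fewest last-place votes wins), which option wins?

Kyoto

Last-place votes: Kyoto 0, Lisbon 14, Porto 17, Banff 6.
Kyoto is ranked last by the fewest voters, so Kyoto wins.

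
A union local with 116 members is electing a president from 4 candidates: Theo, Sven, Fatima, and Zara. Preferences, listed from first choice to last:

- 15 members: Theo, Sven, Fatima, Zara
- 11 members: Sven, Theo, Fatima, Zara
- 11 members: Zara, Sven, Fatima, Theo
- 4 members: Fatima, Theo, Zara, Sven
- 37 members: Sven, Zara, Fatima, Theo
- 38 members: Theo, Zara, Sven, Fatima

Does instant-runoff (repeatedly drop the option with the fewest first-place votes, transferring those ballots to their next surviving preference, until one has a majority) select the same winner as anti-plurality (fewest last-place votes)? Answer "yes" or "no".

yes

Instant-runoff — R1 Theo 53, Sven 48, Fatima 4, Zara 11 (Fatima out); R2 Theo 57, Sven 48, Zara 11 (Zara out); R3 Theo 57, Sven 59 (Sven winner). Winner: Sven.
Anti-plurality — last-place votes: Theo 48, Sven 4, Fatima 38, Zara 26. Winner: Sven.
The two methods agree.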